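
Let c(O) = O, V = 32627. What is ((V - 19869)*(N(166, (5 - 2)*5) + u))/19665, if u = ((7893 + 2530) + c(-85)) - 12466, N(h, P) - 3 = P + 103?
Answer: -2845034/2185 ≈ -1302.1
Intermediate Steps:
N(h, P) = 106 + P (N(h, P) = 3 + (P + 103) = 3 + (103 + P) = 106 + P)
u = -2128 (u = ((7893 + 2530) - 85) - 12466 = (10423 - 85) - 12466 = 10338 - 12466 = -2128)
((V - 19869)*(N(166, (5 - 2)*5) + u))/19665 = ((32627 - 19869)*((106 + (5 - 2)*5) - 2128))/19665 = (12758*((106 + 3*5) - 2128))*(1/19665) = (12758*((106 + 15) - 2128))*(1/19665) = (12758*(121 - 2128))*(1/19665) = (12758*(-2007))*(1/19665) = -25605306*1/19665 = -2845034/2185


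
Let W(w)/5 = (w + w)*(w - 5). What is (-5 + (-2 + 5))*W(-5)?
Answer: -1000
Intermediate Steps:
W(w) = 10*w*(-5 + w) (W(w) = 5*((w + w)*(w - 5)) = 5*((2*w)*(-5 + w)) = 5*(2*w*(-5 + w)) = 10*w*(-5 + w))
(-5 + (-2 + 5))*W(-5) = (-5 + (-2 + 5))*(10*(-5)*(-5 - 5)) = (-5 + 3)*(10*(-5)*(-10)) = -2*500 = -1000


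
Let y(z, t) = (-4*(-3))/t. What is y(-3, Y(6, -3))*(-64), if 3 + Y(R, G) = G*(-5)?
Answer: -64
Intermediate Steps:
Y(R, G) = -3 - 5*G (Y(R, G) = -3 + G*(-5) = -3 - 5*G)
y(z, t) = 12/t
y(-3, Y(6, -3))*(-64) = (12/(-3 - 5*(-3)))*(-64) = (12/(-3 + 15))*(-64) = (12/12)*(-64) = (12*(1/12))*(-64) = 1*(-64) = -64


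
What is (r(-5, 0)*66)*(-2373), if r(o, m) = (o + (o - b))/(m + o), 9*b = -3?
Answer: -1513974/5 ≈ -3.0280e+5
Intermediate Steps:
b = -1/3 (b = (1/9)*(-3) = -1/3 ≈ -0.33333)
r(o, m) = (1/3 + 2*o)/(m + o) (r(o, m) = (o + (o - 1*(-1/3)))/(m + o) = (o + (o + 1/3))/(m + o) = (o + (1/3 + o))/(m + o) = (1/3 + 2*o)/(m + o))
(r(-5, 0)*66)*(-2373) = (((1/3 + 2*(-5))/(0 - 5))*66)*(-2373) = (((1/3 - 10)/(-5))*66)*(-2373) = (-1/5*(-29/3)*66)*(-2373) = ((29/15)*66)*(-2373) = (638/5)*(-2373) = -1513974/5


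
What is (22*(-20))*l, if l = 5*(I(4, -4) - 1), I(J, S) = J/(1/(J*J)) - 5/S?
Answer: -141350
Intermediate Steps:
I(J, S) = J³ - 5/S (I(J, S) = J/(1/(J²)) - 5/S = J/(J⁻²) - 5/S = J*J² - 5/S = J³ - 5/S)
l = 1285/4 (l = 5*((4³ - 5/(-4)) - 1) = 5*((64 - 5*(-¼)) - 1) = 5*((64 + 5/4) - 1) = 5*(261/4 - 1) = 5*(257/4) = 1285/4 ≈ 321.25)
(22*(-20))*l = (22*(-20))*(1285/4) = -440*1285/4 = -141350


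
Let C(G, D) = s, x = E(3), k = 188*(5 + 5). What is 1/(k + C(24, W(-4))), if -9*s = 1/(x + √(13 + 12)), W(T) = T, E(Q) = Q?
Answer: 72/135359 ≈ 0.00053192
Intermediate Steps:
k = 1880 (k = 188*10 = 1880)
x = 3
s = -1/72 (s = -1/(9*(3 + √(13 + 12))) = -1/(9*(3 + √25)) = -1/(9*(3 + 5)) = -⅑/8 = -⅑*⅛ = -1/72 ≈ -0.013889)
C(G, D) = -1/72
1/(k + C(24, W(-4))) = 1/(1880 - 1/72) = 1/(135359/72) = 72/135359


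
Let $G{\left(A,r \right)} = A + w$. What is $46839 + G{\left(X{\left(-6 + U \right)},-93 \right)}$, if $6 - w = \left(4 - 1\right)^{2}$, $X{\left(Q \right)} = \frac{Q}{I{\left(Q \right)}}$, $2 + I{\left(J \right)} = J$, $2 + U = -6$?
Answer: $\frac{374695}{8} \approx 46837.0$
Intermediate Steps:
$U = -8$ ($U = -2 - 6 = -8$)
$I{\left(J \right)} = -2 + J$
$X{\left(Q \right)} = \frac{Q}{-2 + Q}$
$w = -3$ ($w = 6 - \left(4 - 1\right)^{2} = 6 - 3^{2} = 6 - 9 = -3$)
$G{\left(A,r \right)} = -3 + A$ ($G{\left(A,r \right)} = A - 3 = -3 + A$)
$46839 + G{\left(X{\left(-6 + U \right)},-93 \right)} = 46839 - \left(3 - \frac{-6 - 8}{-2 - 14}\right) = 46839 - \left(3 + \frac{14}{-2 - 14}\right) = 46839 - \left(3 + \frac{14}{-16}\right) = 46839 - \frac{17}{8} = \frac{374695}{8}$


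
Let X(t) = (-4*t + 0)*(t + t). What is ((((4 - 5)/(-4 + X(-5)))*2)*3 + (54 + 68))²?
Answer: 17214201/1156 ≈ 14891.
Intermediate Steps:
X(t) = -8*t² (X(t) = (-4*t)*(2*t) = -8*t²)
((((4 - 5)/(-4 + X(-5)))*2)*3 + (54 + 68))² = ((((4 - 5)/(-4 - 8*(-5)²))*2)*3 + (54 + 68))² = ((-1/(-4 - 8*25)*2)*3 + 122)² = ((-1/(-4 - 200)*2)*3 + 122)² = ((-1/(-204)*2)*3 + 122)² = ((-1*(-1/204)*2)*3 + 122)² = (((1/204)*2)*3 + 122)² = ((1/102)*3 + 122)² = (1/34 + 122)² = (4149/34)² = 17214201/1156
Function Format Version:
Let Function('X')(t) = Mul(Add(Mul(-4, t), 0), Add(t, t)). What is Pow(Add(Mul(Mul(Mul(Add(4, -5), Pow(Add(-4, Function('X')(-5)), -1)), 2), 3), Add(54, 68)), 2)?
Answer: Rational(17214201, 1156) ≈ 14891.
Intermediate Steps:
Function('X')(t) = Mul(-8, Pow(t, 2)) (Function('X')(t) = Mul(Mul(-4, t), Mul(2, t)) = Mul(-8, Pow(t, 2)))
Pow(Add(Mul(Mul(Mul(Add(4, -5), Pow(Add(-4, Function('X')(-5)), -1)), 2), 3), Add(54, 68)), 2) = Pow(Add(Mul(Mul(Mul(Add(4, -5), Pow(Add(-4, Mul(-8, Pow(-5, 2))), -1)), 2), 3), Add(54, 68)), 2) = Pow(Add(Mul(Mul(Mul(-1, Pow(Add(-4, Mul(-8, 25)), -1)), 2), 3), 122), 2) = Pow(Add(Mul(Mul(Mul(-1, Pow(Add(-4, -200), -1)), 2), 3), 122), 2) = Pow(Add(Mul(Mul(Mul(-1, Pow(-204, -1)), 2), 3), 122), 2) = Pow(Add(Mul(Mul(Mul(-1, Rational(-1, 204)), 2), 3), 122), 2) = Pow(Add(Mul(Mul(Rational(1, 204), 2), 3), 122), 2) = Pow(Add(Mul(Rational(1, 102), 3), 122), 2) = Pow(Add(Rational(1, 34), 122), 2) = Pow(Rational(4149, 34), 2) = Rational(17214201, 1156)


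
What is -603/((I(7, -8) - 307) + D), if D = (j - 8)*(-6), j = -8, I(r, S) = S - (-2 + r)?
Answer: 603/224 ≈ 2.6920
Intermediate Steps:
I(r, S) = 2 + S - r (I(r, S) = S + (2 - r) = 2 + S - r)
D = 96 (D = (-8 - 8)*(-6) = -16*(-6) = 96)
-603/((I(7, -8) - 307) + D) = -603/(((2 - 8 - 1*7) - 307) + 96) = -603/(((2 - 8 - 7) - 307) + 96) = -603/((-13 - 307) + 96) = -603/(-320 + 96) = -603/(-224) = -603*(-1/224) = 603/224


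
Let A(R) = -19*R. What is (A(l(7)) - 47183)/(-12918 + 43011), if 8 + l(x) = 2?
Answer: -47069/30093 ≈ -1.5641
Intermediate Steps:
l(x) = -6 (l(x) = -8 + 2 = -6)
(A(l(7)) - 47183)/(-12918 + 43011) = (-19*(-6) - 47183)/(-12918 + 43011) = (114 - 47183)/30093 = -47069*1/30093 = -47069/30093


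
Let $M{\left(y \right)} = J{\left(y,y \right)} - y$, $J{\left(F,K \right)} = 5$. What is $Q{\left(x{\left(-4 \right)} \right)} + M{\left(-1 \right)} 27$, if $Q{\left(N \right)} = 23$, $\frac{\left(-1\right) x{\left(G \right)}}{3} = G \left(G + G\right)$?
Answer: $185$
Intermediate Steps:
$x{\left(G \right)} = - 6 G^{2}$ ($x{\left(G \right)} = - 3 G \left(G + G\right) = - 3 G 2 G = - 3 \cdot 2 G^{2} = - 6 G^{2}$)
$M{\left(y \right)} = 5 - y$
$Q{\left(x{\left(-4 \right)} \right)} + M{\left(-1 \right)} 27 = 23 + \left(5 - -1\right) 27 = 23 + \left(5 + 1\right) 27 = 23 + 6 \cdot 27 = 23 + 162 = 185$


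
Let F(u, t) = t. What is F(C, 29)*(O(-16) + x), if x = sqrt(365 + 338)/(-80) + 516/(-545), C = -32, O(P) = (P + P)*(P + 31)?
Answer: -7601364/545 - 29*sqrt(703)/80 ≈ -13957.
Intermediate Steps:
O(P) = 2*P*(31 + P) (O(P) = (2*P)*(31 + P) = 2*P*(31 + P))
x = -516/545 - sqrt(703)/80 (x = sqrt(703)*(-1/80) + 516*(-1/545) = -sqrt(703)/80 - 516/545 = -516/545 - sqrt(703)/80 ≈ -1.2782)
F(C, 29)*(O(-16) + x) = 29*(2*(-16)*(31 - 16) + (-516/545 - sqrt(703)/80)) = 29*(2*(-16)*15 + (-516/545 - sqrt(703)/80)) = 29*(-480 + (-516/545 - sqrt(703)/80)) = 29*(-262116/545 - sqrt(703)/80) = -7601364/545 - 29*sqrt(703)/80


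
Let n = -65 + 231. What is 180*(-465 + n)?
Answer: -53820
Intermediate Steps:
n = 166
180*(-465 + n) = 180*(-465 + 166) = 180*(-299) = -53820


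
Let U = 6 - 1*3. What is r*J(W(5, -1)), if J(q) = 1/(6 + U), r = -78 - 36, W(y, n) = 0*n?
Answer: -38/3 ≈ -12.667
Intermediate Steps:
U = 3 (U = 6 - 3 = 3)
W(y, n) = 0
r = -114
J(q) = 1/9 (J(q) = 1/(6 + 3) = 1/9)
r*J(W(5, -1)) = -114*1/9 = -38/3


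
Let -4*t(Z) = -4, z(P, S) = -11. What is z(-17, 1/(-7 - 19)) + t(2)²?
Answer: -10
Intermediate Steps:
t(Z) = 1 (t(Z) = -¼*(-4) = 1)
z(-17, 1/(-7 - 19)) + t(2)² = -11 + 1² = -11 + 1 = -10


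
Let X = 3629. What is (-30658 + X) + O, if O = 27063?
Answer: 34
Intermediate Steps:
(-30658 + X) + O = (-30658 + 3629) + 27063 = -27029 + 27063 = 34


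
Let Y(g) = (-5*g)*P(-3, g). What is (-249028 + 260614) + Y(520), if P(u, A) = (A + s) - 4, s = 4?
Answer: -1340414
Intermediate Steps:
P(u, A) = A (P(u, A) = (A + 4) - 4 = (4 + A) - 4 = A)
Y(g) = -5*g² (Y(g) = (-5*g)*g = -5*g²)
(-249028 + 260614) + Y(520) = (-249028 + 260614) - 5*520² = 11586 - 5*270400 = 11586 - 1352000 = -1340414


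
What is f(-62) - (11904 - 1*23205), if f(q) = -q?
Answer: 11363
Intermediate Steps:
f(-62) - (11904 - 1*23205) = -1*(-62) - (11904 - 1*23205) = 62 - (11904 - 23205) = 62 - 1*(-11301) = 62 + 11301 = 11363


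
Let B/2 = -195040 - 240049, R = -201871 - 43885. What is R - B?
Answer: 624422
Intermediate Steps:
R = -245756
B = -870178 (B = 2*(-195040 - 240049) = 2*(-435089) = -870178)
R - B = -245756 - 1*(-870178) = -245756 + 870178 = 624422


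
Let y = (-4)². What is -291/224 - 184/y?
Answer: -2867/224 ≈ -12.799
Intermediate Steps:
y = 16
-291/224 - 184/y = -291/224 - 184/16 = -291*1/224 - 184*1/16 = -291/224 - 23/2 = -2867/224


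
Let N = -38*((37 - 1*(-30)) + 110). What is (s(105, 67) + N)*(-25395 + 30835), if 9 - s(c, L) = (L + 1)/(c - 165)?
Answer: -109602944/3 ≈ -3.6534e+7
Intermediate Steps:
s(c, L) = 9 - (1 + L)/(-165 + c) (s(c, L) = 9 - (L + 1)/(c - 165) = 9 - (1 + L)/(-165 + c))
N = -6726 (N = -38*((37 + 30) + 110) = -38*(67 + 110) = -38*177 = -6726)
(s(105, 67) + N)*(-25395 + 30835) = ((-1486 - 1*67 + 9*105)/(-165 + 105) - 6726)*(-25395 + 30835) = ((-1486 - 67 + 945)/(-60) - 6726)*5440 = (-1/60*(-608) - 6726)*5440 = (152/15 - 6726)*5440 = -100738/15*5440 = -109602944/3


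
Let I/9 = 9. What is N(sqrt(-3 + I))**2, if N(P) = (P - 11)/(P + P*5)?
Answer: (11 - sqrt(78))**2/2808 ≈ 0.0016742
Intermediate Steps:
I = 81 (I = 9*9 = 81)
N(P) = (-11 + P)/(6*P) (N(P) = (-11 + P)/(P + 5*P) = (-11 + P)/((6*P)) = (-11 + P)*(1/(6*P)) = (-11 + P)/(6*P))
N(sqrt(-3 + I))**2 = ((-11 + sqrt(-3 + 81))/(6*(sqrt(-3 + 81))))**2 = ((-11 + sqrt(78))/(6*(sqrt(78))))**2 = ((sqrt(78)/78)*(-11 + sqrt(78))/6)**2 = (sqrt(78)*(-11 + sqrt(78))/468)**2 = (-11 + sqrt(78))**2/2808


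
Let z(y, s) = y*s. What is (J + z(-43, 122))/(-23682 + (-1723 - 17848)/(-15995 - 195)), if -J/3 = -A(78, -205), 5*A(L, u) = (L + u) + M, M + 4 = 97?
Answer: 85263016/383392009 ≈ 0.22239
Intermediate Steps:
M = 93 (M = -4 + 97 = 93)
z(y, s) = s*y
A(L, u) = 93/5 + L/5 + u/5 (A(L, u) = ((L + u) + 93)/5 = (93 + L + u)/5 = 93/5 + L/5 + u/5)
J = -102/5 (J = -(-3)*(93/5 + (⅕)*78 + (⅕)*(-205)) = -(-3)*(93/5 + 78/5 - 41) = -(-3)*(-34)/5 = -3*34/5 = -102/5 ≈ -20.400)
(J + z(-43, 122))/(-23682 + (-1723 - 17848)/(-15995 - 195)) = (-102/5 + 122*(-43))/(-23682 + (-1723 - 17848)/(-15995 - 195)) = (-102/5 - 5246)/(-23682 - 19571/(-16190)) = -26332/(5*(-23682 - 19571*(-1/16190))) = -26332/(5*(-23682 + 19571/16190)) = -26332/(5*(-383392009/16190)) = -26332/5*(-16190/383392009) = 85263016/383392009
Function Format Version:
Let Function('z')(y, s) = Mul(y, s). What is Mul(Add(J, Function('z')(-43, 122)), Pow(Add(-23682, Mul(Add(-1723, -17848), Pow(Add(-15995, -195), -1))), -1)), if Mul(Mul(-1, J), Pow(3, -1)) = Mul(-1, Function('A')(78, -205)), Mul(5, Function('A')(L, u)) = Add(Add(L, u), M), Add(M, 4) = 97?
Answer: Rational(85263016, 383392009) ≈ 0.22239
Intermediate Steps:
M = 93 (M = Add(-4, 97) = 93)
Function('z')(y, s) = Mul(s, y)
Function('A')(L, u) = Add(Rational(93, 5), Mul(Rational(1, 5), L), Mul(Rational(1, 5), u)) (Function('A')(L, u) = Mul(Rational(1, 5), Add(Add(L, u), 93)) = Mul(Rational(1, 5), Add(93, L, u)) = Add(Rational(93, 5), Mul(Rational(1, 5), L), Mul(Rational(1, 5), u)))
J = Rational(-102, 5) (J = Mul(-3, Mul(-1, Add(Rational(93, 5), Mul(Rational(1, 5), 78), Mul(Rational(1, 5), -205)))) = Mul(-3, Mul(-1, Add(Rational(93, 5), Rational(78, 5), -41))) = Mul(-3, Mul(-1, Rational(-34, 5))) = Mul(-3, Rational(34, 5)) = Rational(-102, 5) ≈ -20.400)
Mul(Add(J, Function('z')(-43, 122)), Pow(Add(-23682, Mul(Add(-1723, -17848), Pow(Add(-15995, -195), -1))), -1)) = Mul(Add(Rational(-102, 5), Mul(122, -43)), Pow(Add(-23682, Mul(Add(-1723, -17848), Pow(Add(-15995, -195), -1))), -1)) = Mul(Add(Rational(-102, 5), -5246), Pow(Add(-23682, Mul(-19571, Pow(-16190, -1))), -1)) = Mul(Rational(-26332, 5), Pow(Add(-23682, Mul(-19571, Rational(-1, 16190))), -1)) = Mul(Rational(-26332, 5), Pow(Add(-23682, Rational(19571, 16190)), -1)) = Mul(Rational(-26332, 5), Pow(Rational(-383392009, 16190), -1)) = Mul(Rational(-26332, 5), Rational(-16190, 383392009)) = Rational(85263016, 383392009)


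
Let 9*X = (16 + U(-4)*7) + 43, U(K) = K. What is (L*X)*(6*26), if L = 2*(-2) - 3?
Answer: -11284/3 ≈ -3761.3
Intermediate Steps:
L = -7 (L = -4 - 3 = -7)
X = 31/9 (X = ((16 - 4*7) + 43)/9 = ((16 - 28) + 43)/9 = (-12 + 43)/9 = (⅑)*31 = 31/9 ≈ 3.4444)
(L*X)*(6*26) = (-7*31/9)*(6*26) = -217/9*156 = -11284/3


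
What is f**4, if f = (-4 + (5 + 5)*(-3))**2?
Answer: 1785793904896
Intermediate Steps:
f = 1156 (f = (-4 + 10*(-3))**2 = (-4 - 30)**2 = (-34)**2 = 1156)
f**4 = 1156**4 = 1785793904896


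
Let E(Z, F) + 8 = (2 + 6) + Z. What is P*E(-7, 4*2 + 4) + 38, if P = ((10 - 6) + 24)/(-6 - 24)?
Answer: 668/15 ≈ 44.533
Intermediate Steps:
E(Z, F) = Z (E(Z, F) = -8 + ((2 + 6) + Z) = -8 + (8 + Z) = Z)
P = -14/15 (P = (4 + 24)/(-30) = 28*(-1/30) = -14/15 ≈ -0.93333)
P*E(-7, 4*2 + 4) + 38 = -14/15*(-7) + 38 = 98/15 + 38 = 668/15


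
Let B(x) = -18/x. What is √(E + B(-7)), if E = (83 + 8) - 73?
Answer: 12*√7/7 ≈ 4.5356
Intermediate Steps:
E = 18 (E = 91 - 73 = 18)
√(E + B(-7)) = √(18 - 18/(-7)) = √(18 - 18*(-⅐)) = √(18 + 18/7) = √(144/7) = 12*√7/7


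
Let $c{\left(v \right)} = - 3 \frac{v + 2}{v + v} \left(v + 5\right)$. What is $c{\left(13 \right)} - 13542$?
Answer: $- \frac{176451}{13} \approx -13573.0$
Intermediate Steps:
$c{\left(v \right)} = - \frac{3 \left(2 + v\right) \left(5 + v\right)}{2 v}$ ($c{\left(v \right)} = - 3 \frac{2 + v}{2 v} \left(5 + v\right) = - 3 \frac{\left(2 + v\right) \left(5 + v\right)}{2 v} = - \frac{3 \left(2 + v\right) \left(5 + v\right)}{2 v}$)
$c{\left(13 \right)} - 13542 = \frac{3 \left(-10 - 13 \left(7 + 13\right)\right)}{2 \cdot 13} - 13542 = \frac{3}{2} \cdot \frac{1}{13} \left(-10 - 13 \cdot 20\right) - 13542 = \frac{3}{2} \cdot \frac{1}{13} \left(-10 - 260\right) - 13542 = \frac{3}{2} \cdot \frac{1}{13} \left(-270\right) - 13542 = - \frac{405}{13} - 13542 = - \frac{176451}{13}$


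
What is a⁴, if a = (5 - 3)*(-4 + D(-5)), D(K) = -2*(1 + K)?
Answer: 4096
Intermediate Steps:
D(K) = -2 - 2*K
a = 8 (a = (5 - 3)*(-4 + (-2 - 2*(-5))) = 2*(-4 + (-2 + 10)) = 2*(-4 + 8) = 2*4 = 8)
a⁴ = 8⁴ = 4096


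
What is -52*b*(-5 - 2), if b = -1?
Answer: -364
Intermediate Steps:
-52*b*(-5 - 2) = -(-52)*(-5 - 2) = -(-52)*(-7) = -52*7 = -364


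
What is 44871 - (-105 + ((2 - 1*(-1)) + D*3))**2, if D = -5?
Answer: 31182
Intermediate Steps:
44871 - (-105 + ((2 - 1*(-1)) + D*3))**2 = 44871 - (-105 + ((2 - 1*(-1)) - 5*3))**2 = 44871 - (-105 + ((2 + 1) - 15))**2 = 44871 - (-105 + (3 - 15))**2 = 44871 - (-105 - 12)**2 = 44871 - 1*(-117)**2 = 44871 - 1*13689 = 44871 - 13689 = 31182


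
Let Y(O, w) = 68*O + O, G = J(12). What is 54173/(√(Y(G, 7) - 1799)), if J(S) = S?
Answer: -54173*I*√971/971 ≈ -1738.5*I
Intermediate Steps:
G = 12
Y(O, w) = 69*O
54173/(√(Y(G, 7) - 1799)) = 54173/(√(69*12 - 1799)) = 54173/(√(828 - 1799)) = 54173/(√(-971)) = 54173/((I*√971)) = 54173*(-I*√971/971) = -54173*I*√971/971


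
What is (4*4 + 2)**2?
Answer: 324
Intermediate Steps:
(4*4 + 2)**2 = (16 + 2)**2 = 18**2 = 324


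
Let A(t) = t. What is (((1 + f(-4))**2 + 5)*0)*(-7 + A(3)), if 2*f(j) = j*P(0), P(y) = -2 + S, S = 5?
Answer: 0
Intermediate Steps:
P(y) = 3 (P(y) = -2 + 5 = 3)
f(j) = 3*j/2 (f(j) = (j*3)/2 = (3*j)/2 = 3*j/2)
(((1 + f(-4))**2 + 5)*0)*(-7 + A(3)) = (((1 + (3/2)*(-4))**2 + 5)*0)*(-7 + 3) = (((1 - 6)**2 + 5)*0)*(-4) = (((-5)**2 + 5)*0)*(-4) = ((25 + 5)*0)*(-4) = (30*0)*(-4) = 0*(-4) = 0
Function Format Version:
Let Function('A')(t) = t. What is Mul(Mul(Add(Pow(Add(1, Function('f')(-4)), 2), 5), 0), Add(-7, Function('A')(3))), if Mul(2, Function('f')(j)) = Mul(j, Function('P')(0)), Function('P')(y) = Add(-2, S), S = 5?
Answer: 0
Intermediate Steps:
Function('P')(y) = 3 (Function('P')(y) = Add(-2, 5) = 3)
Function('f')(j) = Mul(Rational(3, 2), j) (Function('f')(j) = Mul(Rational(1, 2), Mul(j, 3)) = Mul(Rational(1, 2), Mul(3, j)) = Mul(Rational(3, 2), j))
Mul(Mul(Add(Pow(Add(1, Function('f')(-4)), 2), 5), 0), Add(-7, Function('A')(3))) = Mul(Mul(Add(Pow(Add(1, Mul(Rational(3, 2), -4)), 2), 5), 0), Add(-7, 3)) = Mul(Mul(Add(Pow(Add(1, -6), 2), 5), 0), -4) = Mul(Mul(Add(Pow(-5, 2), 5), 0), -4) = Mul(Mul(Add(25, 5), 0), -4) = Mul(Mul(30, 0), -4) = Mul(0, -4) = 0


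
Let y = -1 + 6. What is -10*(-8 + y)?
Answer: 30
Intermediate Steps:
y = 5
-10*(-8 + y) = -10*(-8 + 5) = -10*(-3) = -1*(-30) = 30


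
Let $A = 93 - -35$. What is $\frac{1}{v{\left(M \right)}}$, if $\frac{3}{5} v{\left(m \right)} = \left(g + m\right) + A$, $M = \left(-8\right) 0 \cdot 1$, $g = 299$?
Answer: $\frac{3}{2135} \approx 0.0014052$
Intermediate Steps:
$A = 128$ ($A = 93 + 35 = 128$)
$M = 0$ ($M = 0 \cdot 1 = 0$)
$v{\left(m \right)} = \frac{2135}{3} + \frac{5 m}{3}$ ($v{\left(m \right)} = \frac{5 \left(\left(299 + m\right) + 128\right)}{3} = \frac{5 \left(427 + m\right)}{3} = \frac{2135}{3} + \frac{5 m}{3}$)
$\frac{1}{v{\left(M \right)}} = \frac{1}{\frac{2135}{3} + \frac{5}{3} \cdot 0} = \frac{1}{\frac{2135}{3} + 0} = \frac{1}{\frac{2135}{3}} = \frac{3}{2135}$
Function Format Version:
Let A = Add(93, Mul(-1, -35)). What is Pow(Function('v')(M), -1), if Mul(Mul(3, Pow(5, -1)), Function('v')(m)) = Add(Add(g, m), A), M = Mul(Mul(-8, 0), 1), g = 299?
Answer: Rational(3, 2135) ≈ 0.0014052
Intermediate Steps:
A = 128 (A = Add(93, 35) = 128)
M = 0 (M = Mul(0, 1) = 0)
Function('v')(m) = Add(Rational(2135, 3), Mul(Rational(5, 3), m)) (Function('v')(m) = Mul(Rational(5, 3), Add(Add(299, m), 128)) = Mul(Rational(5, 3), Add(427, m)) = Add(Rational(2135, 3), Mul(Rational(5, 3), m)))
Pow(Function('v')(M), -1) = Pow(Add(Rational(2135, 3), Mul(Rational(5, 3), 0)), -1) = Pow(Add(Rational(2135, 3), 0), -1) = Pow(Rational(2135, 3), -1) = Rational(3, 2135)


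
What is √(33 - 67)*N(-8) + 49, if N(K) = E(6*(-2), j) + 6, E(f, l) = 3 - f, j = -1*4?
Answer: 49 + 21*I*√34 ≈ 49.0 + 122.45*I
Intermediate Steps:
j = -4
N(K) = 21 (N(K) = (3 - 6*(-2)) + 6 = (3 - 1*(-12)) + 6 = (3 + 12) + 6 = 15 + 6 = 21)
√(33 - 67)*N(-8) + 49 = √(33 - 67)*21 + 49 = √(-34)*21 + 49 = (I*√34)*21 + 49 = 21*I*√34 + 49 = 49 + 21*I*√34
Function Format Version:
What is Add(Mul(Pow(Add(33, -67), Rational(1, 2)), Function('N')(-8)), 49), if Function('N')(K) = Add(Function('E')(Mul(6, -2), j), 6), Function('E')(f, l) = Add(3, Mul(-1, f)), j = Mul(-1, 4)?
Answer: Add(49, Mul(21, I, Pow(34, Rational(1, 2)))) ≈ Add(49.000, Mul(122.45, I))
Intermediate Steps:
j = -4
Function('N')(K) = 21 (Function('N')(K) = Add(Add(3, Mul(-1, Mul(6, -2))), 6) = Add(Add(3, Mul(-1, -12)), 6) = Add(Add(3, 12), 6) = Add(15, 6) = 21)
Add(Mul(Pow(Add(33, -67), Rational(1, 2)), Function('N')(-8)), 49) = Add(Mul(Pow(Add(33, -67), Rational(1, 2)), 21), 49) = Add(Mul(Pow(-34, Rational(1, 2)), 21), 49) = Add(Mul(Mul(I, Pow(34, Rational(1, 2))), 21), 49) = Add(Mul(21, I, Pow(34, Rational(1, 2))), 49) = Add(49, Mul(21, I, Pow(34, Rational(1, 2))))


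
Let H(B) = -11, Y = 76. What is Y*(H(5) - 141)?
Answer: -11552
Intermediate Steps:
Y*(H(5) - 141) = 76*(-11 - 141) = 76*(-152) = -11552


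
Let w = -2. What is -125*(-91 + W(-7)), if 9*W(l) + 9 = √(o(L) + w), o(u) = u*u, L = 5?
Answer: 11500 - 125*√23/9 ≈ 11433.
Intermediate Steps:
o(u) = u²
W(l) = -1 + √23/9 (W(l) = -1 + √(5² - 2)/9 = -1 + √(25 - 2)/9 = -1 + √23/9)
-125*(-91 + W(-7)) = -125*(-91 + (-1 + √23/9)) = -125*(-92 + √23/9) = 11500 - 125*√23/9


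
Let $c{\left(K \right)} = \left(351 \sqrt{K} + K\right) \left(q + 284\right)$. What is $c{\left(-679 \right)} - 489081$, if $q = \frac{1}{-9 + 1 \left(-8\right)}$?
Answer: $- \frac{11591910}{17} + \frac{1694277 i \sqrt{679}}{17} \approx -6.8188 \cdot 10^{5} + 2.597 \cdot 10^{6} i$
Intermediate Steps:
$q = - \frac{1}{17}$ ($q = \frac{1}{-9 - 8} = \frac{1}{-17} = - \frac{1}{17} \approx -0.058824$)
$c{\left(K \right)} = \frac{4827 K}{17} + \frac{1694277 \sqrt{K}}{17}$ ($c{\left(K \right)} = \left(351 \sqrt{K} + K\right) \left(- \frac{1}{17} + 284\right) = \left(K + 351 \sqrt{K}\right) \frac{4827}{17} = \frac{4827 K}{17} + \frac{1694277 \sqrt{K}}{17}$)
$c{\left(-679 \right)} - 489081 = \left(\frac{4827}{17} \left(-679\right) + \frac{1694277 \sqrt{-679}}{17}\right) - 489081 = \left(- \frac{3277533}{17} + \frac{1694277 i \sqrt{679}}{17}\right) - 489081 = - \frac{11591910}{17} + \frac{1694277 i \sqrt{679}}{17}$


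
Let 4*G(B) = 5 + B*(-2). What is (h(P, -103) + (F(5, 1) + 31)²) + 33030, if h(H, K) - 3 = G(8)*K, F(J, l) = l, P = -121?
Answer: 137361/4 ≈ 34340.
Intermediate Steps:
G(B) = 5/4 - B/2 (G(B) = (5 + B*(-2))/4 = (5 - 2*B)/4 = 5/4 - B/2)
h(H, K) = 3 - 11*K/4 (h(H, K) = 3 + (5/4 - ½*8)*K = 3 + (5/4 - 4)*K = 3 - 11*K/4)
(h(P, -103) + (F(5, 1) + 31)²) + 33030 = ((3 - 11/4*(-103)) + (1 + 31)²) + 33030 = ((3 + 1133/4) + 32²) + 33030 = (1145/4 + 1024) + 33030 = 5241/4 + 33030 = 137361/4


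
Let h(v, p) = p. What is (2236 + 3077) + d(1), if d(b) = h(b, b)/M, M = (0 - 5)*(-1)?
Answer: 26566/5 ≈ 5313.2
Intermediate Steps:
M = 5 (M = -5*(-1) = 5)
d(b) = b/5
(2236 + 3077) + d(1) = (2236 + 3077) + (⅕)*1 = 5313 + ⅕ = 26566/5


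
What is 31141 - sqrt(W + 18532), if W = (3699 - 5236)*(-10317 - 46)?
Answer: 31141 - sqrt(15946463) ≈ 27148.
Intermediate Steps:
W = 15927931 (W = -1537*(-10363) = 15927931)
31141 - sqrt(W + 18532) = 31141 - sqrt(15927931 + 18532) = 31141 - sqrt(15946463)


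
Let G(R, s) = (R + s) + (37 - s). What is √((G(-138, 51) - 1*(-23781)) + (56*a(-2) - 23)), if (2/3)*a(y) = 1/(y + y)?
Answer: 2*√5909 ≈ 153.74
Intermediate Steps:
G(R, s) = 37 + R
a(y) = 3/(4*y) (a(y) = 3/(2*(y + y)) = 3/(2*((2*y))) = 3*(1/(2*y))/2 = 3/(4*y))
√((G(-138, 51) - 1*(-23781)) + (56*a(-2) - 23)) = √(((37 - 138) - 1*(-23781)) + (56*((¾)/(-2)) - 23)) = √((-101 + 23781) + (56*((¾)*(-½)) - 23)) = √(23680 + (56*(-3/8) - 23)) = √(23680 + (-21 - 23)) = √(23680 - 44) = √23636 = 2*√5909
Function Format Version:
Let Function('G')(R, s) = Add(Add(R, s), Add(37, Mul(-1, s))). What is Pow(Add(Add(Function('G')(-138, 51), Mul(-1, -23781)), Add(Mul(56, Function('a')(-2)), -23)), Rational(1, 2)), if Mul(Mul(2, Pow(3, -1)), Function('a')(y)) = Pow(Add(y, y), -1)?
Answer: Mul(2, Pow(5909, Rational(1, 2))) ≈ 153.74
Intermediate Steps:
Function('G')(R, s) = Add(37, R)
Function('a')(y) = Mul(Rational(3, 4), Pow(y, -1)) (Function('a')(y) = Mul(Rational(3, 2), Pow(Add(y, y), -1)) = Mul(Rational(3, 2), Pow(Mul(2, y), -1)) = Mul(Rational(3, 2), Mul(Rational(1, 2), Pow(y, -1))) = Mul(Rational(3, 4), Pow(y, -1)))
Pow(Add(Add(Function('G')(-138, 51), Mul(-1, -23781)), Add(Mul(56, Function('a')(-2)), -23)), Rational(1, 2)) = Pow(Add(Add(Add(37, -138), Mul(-1, -23781)), Add(Mul(56, Mul(Rational(3, 4), Pow(-2, -1))), -23)), Rational(1, 2)) = Pow(Add(Add(-101, 23781), Add(Mul(56, Mul(Rational(3, 4), Rational(-1, 2))), -23)), Rational(1, 2)) = Pow(Add(23680, Add(Mul(56, Rational(-3, 8)), -23)), Rational(1, 2)) = Pow(Add(23680, Add(-21, -23)), Rational(1, 2)) = Pow(Add(23680, -44), Rational(1, 2)) = Pow(23636, Rational(1, 2)) = Mul(2, Pow(5909, Rational(1, 2)))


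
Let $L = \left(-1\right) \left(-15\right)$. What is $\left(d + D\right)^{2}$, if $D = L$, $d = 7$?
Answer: $484$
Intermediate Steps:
$L = 15$
$D = 15$
$\left(d + D\right)^{2} = \left(7 + 15\right)^{2} = 22^{2} = 484$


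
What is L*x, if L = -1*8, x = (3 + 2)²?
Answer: -200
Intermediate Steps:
x = 25 (x = 5² = 25)
L = -8
L*x = -8*25 = -200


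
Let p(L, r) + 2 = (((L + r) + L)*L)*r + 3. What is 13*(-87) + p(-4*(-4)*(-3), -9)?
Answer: -46490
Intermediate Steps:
p(L, r) = 1 + L*r*(r + 2*L) (p(L, r) = -2 + ((((L + r) + L)*L)*r + 3) = -2 + (((r + 2*L)*L)*r + 3) = -2 + ((L*(r + 2*L))*r + 3) = -2 + (L*r*(r + 2*L) + 3) = -2 + (3 + L*r*(r + 2*L)) = 1 + L*r*(r + 2*L))
13*(-87) + p(-4*(-4)*(-3), -9) = 13*(-87) + (1 + (-4*(-4)*(-3))*(-9)² + 2*(-9)*(-4*(-4)*(-3))²) = -1131 + (1 + (16*(-3))*81 + 2*(-9)*(16*(-3))²) = -1131 + (1 - 48*81 + 2*(-9)*(-48)²) = -1131 + (1 - 3888 + 2*(-9)*2304) = -1131 + (1 - 3888 - 41472) = -1131 - 45359 = -46490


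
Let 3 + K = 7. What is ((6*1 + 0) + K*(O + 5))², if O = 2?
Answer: 1156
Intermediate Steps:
K = 4 (K = -3 + 7 = 4)
((6*1 + 0) + K*(O + 5))² = ((6*1 + 0) + 4*(2 + 5))² = ((6 + 0) + 4*7)² = (6 + 28)² = 34² = 1156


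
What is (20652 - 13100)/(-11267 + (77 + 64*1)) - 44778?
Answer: -249103790/5563 ≈ -44779.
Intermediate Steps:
(20652 - 13100)/(-11267 + (77 + 64*1)) - 44778 = 7552/(-11267 + (77 + 64)) - 44778 = 7552/(-11267 + 141) - 44778 = 7552/(-11126) - 44778 = 7552*(-1/11126) - 44778 = -3776/5563 - 44778 = -249103790/5563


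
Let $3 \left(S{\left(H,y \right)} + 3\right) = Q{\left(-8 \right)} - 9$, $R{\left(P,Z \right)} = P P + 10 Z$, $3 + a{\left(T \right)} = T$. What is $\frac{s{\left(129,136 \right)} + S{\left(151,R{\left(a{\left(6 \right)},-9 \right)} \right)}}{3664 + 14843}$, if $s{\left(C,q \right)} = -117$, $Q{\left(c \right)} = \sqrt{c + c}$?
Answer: $- \frac{41}{6169} + \frac{4 i}{55521} \approx -0.0066461 + 7.2045 \cdot 10^{-5} i$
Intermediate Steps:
$a{\left(T \right)} = -3 + T$
$Q{\left(c \right)} = \sqrt{2} \sqrt{c}$ ($Q{\left(c \right)} = \sqrt{2 c} = \sqrt{2} \sqrt{c}$)
$R{\left(P,Z \right)} = P^{2} + 10 Z$
$S{\left(H,y \right)} = -6 + \frac{4 i}{3}$ ($S{\left(H,y \right)} = -3 + \frac{\sqrt{2} \sqrt{-8} - 9}{3} = -3 + \frac{\sqrt{2} \cdot 2 i \sqrt{2} - 9}{3} = -3 + \frac{4 i - 9}{3} = -3 + \frac{-9 + 4 i}{3} = -3 - \left(3 - \frac{4 i}{3}\right) = -6 + \frac{4 i}{3}$)
$\frac{s{\left(129,136 \right)} + S{\left(151,R{\left(a{\left(6 \right)},-9 \right)} \right)}}{3664 + 14843} = \frac{-117 - \left(6 - \frac{4 i}{3}\right)}{3664 + 14843} = \frac{-123 + \frac{4 i}{3}}{18507} = \left(-123 + \frac{4 i}{3}\right) \frac{1}{18507} = - \frac{41}{6169} + \frac{4 i}{55521}$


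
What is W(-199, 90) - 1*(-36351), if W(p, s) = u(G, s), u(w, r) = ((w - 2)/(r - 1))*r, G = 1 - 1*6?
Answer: 3234609/89 ≈ 36344.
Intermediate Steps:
G = -5 (G = 1 - 6 = -5)
u(w, r) = r*(-2 + w)/(-1 + r) (u(w, r) = ((-2 + w)/(-1 + r))*r = r*(-2 + w)/(-1 + r))
W(p, s) = -7*s/(-1 + s) (W(p, s) = s*(-2 - 5)/(-1 + s) = s*(-7)/(-1 + s) = -7*s/(-1 + s))
W(-199, 90) - 1*(-36351) = -7*90/(-1 + 90) - 1*(-36351) = -7*90/89 + 36351 = -7*90*1/89 + 36351 = -630/89 + 36351 = 3234609/89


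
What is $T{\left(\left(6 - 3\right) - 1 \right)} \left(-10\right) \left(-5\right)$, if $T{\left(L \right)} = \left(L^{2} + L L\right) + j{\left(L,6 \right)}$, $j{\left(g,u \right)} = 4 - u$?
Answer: $300$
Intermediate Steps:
$T{\left(L \right)} = -2 + 2 L^{2}$ ($T{\left(L \right)} = \left(L^{2} + L L\right) + \left(4 - 6\right) = \left(L^{2} + L^{2}\right) + \left(4 - 6\right) = 2 L^{2} - 2 = -2 + 2 L^{2}$)
$T{\left(\left(6 - 3\right) - 1 \right)} \left(-10\right) \left(-5\right) = \left(-2 + 2 \left(\left(6 - 3\right) - 1\right)^{2}\right) \left(-10\right) \left(-5\right) = \left(-2 + 2 \left(3 - 1\right)^{2}\right) \left(-10\right) \left(-5\right) = \left(-2 + 2 \cdot 2^{2}\right) \left(-10\right) \left(-5\right) = \left(-2 + 2 \cdot 4\right) \left(-10\right) \left(-5\right) = \left(-2 + 8\right) \left(-10\right) \left(-5\right) = 6 \left(-10\right) \left(-5\right) = \left(-60\right) \left(-5\right) = 300$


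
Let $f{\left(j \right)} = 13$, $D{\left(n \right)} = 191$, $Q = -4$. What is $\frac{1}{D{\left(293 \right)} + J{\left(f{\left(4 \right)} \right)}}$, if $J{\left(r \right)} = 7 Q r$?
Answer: $- \frac{1}{173} \approx -0.0057803$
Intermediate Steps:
$J{\left(r \right)} = - 28 r$ ($J{\left(r \right)} = 7 \left(-4\right) r = - 28 r$)
$\frac{1}{D{\left(293 \right)} + J{\left(f{\left(4 \right)} \right)}} = \frac{1}{191 - 364} = \frac{1}{-173} = - \frac{1}{173}$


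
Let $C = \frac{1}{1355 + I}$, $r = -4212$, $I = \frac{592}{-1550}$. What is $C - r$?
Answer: $\frac{4421880523}{1049829} \approx 4212.0$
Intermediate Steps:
$I = - \frac{296}{775}$ ($I = 592 \left(- \frac{1}{1550}\right) = - \frac{296}{775} \approx -0.38194$)
$C = \frac{775}{1049829}$ ($C = \frac{1}{1355 - \frac{296}{775}} = \frac{1}{\frac{1049829}{775}} = \frac{775}{1049829} \approx 0.00073822$)
$C - r = \frac{775}{1049829} - -4212 = \frac{775}{1049829} + 4212 = \frac{4421880523}{1049829}$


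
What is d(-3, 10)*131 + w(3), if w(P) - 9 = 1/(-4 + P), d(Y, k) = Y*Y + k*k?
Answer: 14287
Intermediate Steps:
d(Y, k) = Y² + k²
w(P) = 9 + 1/(-4 + P)
d(-3, 10)*131 + w(3) = ((-3)² + 10²)*131 + (-35 + 9*3)/(-4 + 3) = (9 + 100)*131 + (-35 + 27)/(-1) = 109*131 - 1*(-8) = 14279 + 8 = 14287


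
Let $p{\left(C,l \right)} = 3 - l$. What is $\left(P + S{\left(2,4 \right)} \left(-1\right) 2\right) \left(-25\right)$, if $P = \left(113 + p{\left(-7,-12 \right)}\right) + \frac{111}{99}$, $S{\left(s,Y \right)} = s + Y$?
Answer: $- \frac{96625}{33} \approx -2928.0$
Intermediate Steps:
$S{\left(s,Y \right)} = Y + s$
$P = \frac{4261}{33}$ ($P = \left(113 + \left(3 - -12\right)\right) + \frac{111}{99} = \left(113 + \left(3 + 12\right)\right) + 111 \cdot \frac{1}{99} = \left(113 + 15\right) + \frac{37}{33} = 128 + \frac{37}{33} = \frac{4261}{33} \approx 129.12$)
$\left(P + S{\left(2,4 \right)} \left(-1\right) 2\right) \left(-25\right) = \left(\frac{4261}{33} + \left(4 + 2\right) \left(-1\right) 2\right) \left(-25\right) = \left(\frac{4261}{33} + 6 \left(-1\right) 2\right) \left(-25\right) = \left(\frac{4261}{33} - 12\right) \left(-25\right) = \frac{3865}{33} \left(-25\right) = - \frac{96625}{33}$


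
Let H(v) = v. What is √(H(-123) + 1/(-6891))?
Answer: I*√5840770254/6891 ≈ 11.091*I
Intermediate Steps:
√(H(-123) + 1/(-6891)) = √(-123 + 1/(-6891)) = √(-123 - 1/6891) = √(-847594/6891) = I*√5840770254/6891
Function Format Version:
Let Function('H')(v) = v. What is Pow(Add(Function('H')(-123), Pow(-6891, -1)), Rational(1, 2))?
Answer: Mul(Rational(1, 6891), I, Pow(5840770254, Rational(1, 2))) ≈ Mul(11.091, I)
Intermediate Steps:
Pow(Add(Function('H')(-123), Pow(-6891, -1)), Rational(1, 2)) = Pow(Add(-123, Pow(-6891, -1)), Rational(1, 2)) = Pow(Add(-123, Rational(-1, 6891)), Rational(1, 2)) = Pow(Rational(-847594, 6891), Rational(1, 2)) = Mul(Rational(1, 6891), I, Pow(5840770254, Rational(1, 2)))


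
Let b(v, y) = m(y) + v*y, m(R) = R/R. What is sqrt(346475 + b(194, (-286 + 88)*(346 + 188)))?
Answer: 2*I*sqrt(5041383) ≈ 4490.6*I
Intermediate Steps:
m(R) = 1
b(v, y) = 1 + v*y
sqrt(346475 + b(194, (-286 + 88)*(346 + 188))) = sqrt(346475 + (1 + 194*((-286 + 88)*(346 + 188)))) = sqrt(346475 + (1 + 194*(-198*534))) = sqrt(346475 + (1 + 194*(-105732))) = sqrt(346475 + (1 - 20512008)) = sqrt(346475 - 20512007) = sqrt(-20165532) = 2*I*sqrt(5041383)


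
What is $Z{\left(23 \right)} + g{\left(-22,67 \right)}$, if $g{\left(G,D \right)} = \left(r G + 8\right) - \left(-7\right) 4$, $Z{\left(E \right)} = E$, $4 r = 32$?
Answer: $-117$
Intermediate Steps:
$r = 8$ ($r = \frac{1}{4} \cdot 32 = 8$)
$g{\left(G,D \right)} = 36 + 8 G$ ($g{\left(G,D \right)} = \left(8 G + 8\right) - \left(-7\right) 4 = \left(8 + 8 G\right) - -28 = \left(8 + 8 G\right) + 28 = 36 + 8 G$)
$Z{\left(23 \right)} + g{\left(-22,67 \right)} = 23 + \left(36 + 8 \left(-22\right)\right) = 23 + \left(36 - 176\right) = 23 - 140 = -117$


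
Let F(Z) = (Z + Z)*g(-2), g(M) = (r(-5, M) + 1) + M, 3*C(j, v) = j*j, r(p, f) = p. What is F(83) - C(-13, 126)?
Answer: -3157/3 ≈ -1052.3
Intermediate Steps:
C(j, v) = j²/3 (C(j, v) = (j*j)/3 = j²/3)
g(M) = -4 + M (g(M) = (-5 + 1) + M = -4 + M)
F(Z) = -12*Z (F(Z) = (Z + Z)*(-4 - 2) = (2*Z)*(-6) = -12*Z)
F(83) - C(-13, 126) = -12*83 - (-13)²/3 = -996 - 169/3 = -3157/3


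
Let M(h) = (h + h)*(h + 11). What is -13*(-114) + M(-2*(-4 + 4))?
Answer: 1482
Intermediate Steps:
M(h) = 2*h*(11 + h) (M(h) = (2*h)*(11 + h) = 2*h*(11 + h))
-13*(-114) + M(-2*(-4 + 4)) = -13*(-114) + 2*(-2*(-4 + 4))*(11 - 2*(-4 + 4)) = 1482 + 2*(-2*0)*(11 - 2*0) = 1482 + 2*0*(11 + 0) = 1482 + 2*0*11 = 1482 + 0 = 1482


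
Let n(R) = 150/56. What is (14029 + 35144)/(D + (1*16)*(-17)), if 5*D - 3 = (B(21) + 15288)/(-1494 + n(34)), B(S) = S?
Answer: -3422194935/19030967 ≈ -179.82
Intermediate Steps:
n(R) = 75/28 (n(R) = 150*(1/56) = 75/28)
D = -101127/69595 (D = ⅗ + ((21 + 15288)/(-1494 + 75/28))/5 = ⅗ + (15309/(-41757/28))/5 = ⅗ + (15309*(-28/41757))/5 = ⅗ + (⅕)*(-142884/13919) = ⅗ - 142884/69595 = -101127/69595 ≈ -1.4531)
(14029 + 35144)/(D + (1*16)*(-17)) = (14029 + 35144)/(-101127/69595 + (1*16)*(-17)) = 49173/(-101127/69595 + 16*(-17)) = 49173/(-101127/69595 - 272) = 49173/(-19030967/69595) = 49173*(-69595/19030967) = -3422194935/19030967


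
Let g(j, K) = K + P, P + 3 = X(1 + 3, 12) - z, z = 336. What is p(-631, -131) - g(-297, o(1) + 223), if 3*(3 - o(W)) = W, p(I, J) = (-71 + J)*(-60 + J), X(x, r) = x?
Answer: 116074/3 ≈ 38691.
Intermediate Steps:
o(W) = 3 - W/3
P = -335 (P = -3 + ((1 + 3) - 1*336) = -3 + (4 - 336) = -3 - 332 = -335)
g(j, K) = -335 + K (g(j, K) = K - 335 = -335 + K)
p(-631, -131) - g(-297, o(1) + 223) = (4260 + (-131)² - 131*(-131)) - (-335 + ((3 - ⅓*1) + 223)) = (4260 + 17161 + 17161) - (-335 + ((3 - ⅓) + 223)) = 38582 - (-335 + (8/3 + 223)) = 38582 - (-335 + 677/3) = 38582 - 1*(-328/3) = 38582 + 328/3 = 116074/3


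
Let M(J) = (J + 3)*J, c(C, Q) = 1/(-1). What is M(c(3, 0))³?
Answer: -8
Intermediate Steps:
c(C, Q) = -1 (c(C, Q) = 1*(-1) = -1)
M(J) = J*(3 + J) (M(J) = (3 + J)*J = J*(3 + J))
M(c(3, 0))³ = (-(3 - 1))³ = (-1*2)³ = (-2)³ = -8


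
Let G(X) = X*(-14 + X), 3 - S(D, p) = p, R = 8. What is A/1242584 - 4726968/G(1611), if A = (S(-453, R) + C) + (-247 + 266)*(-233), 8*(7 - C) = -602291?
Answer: -15176919995033/8525010959808 ≈ -1.7803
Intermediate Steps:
S(D, p) = 3 - p
C = 602347/8 (C = 7 - 1/8*(-602291) = 7 + 602291/8 = 602347/8 ≈ 75293.)
A = 566891/8 (A = ((3 - 1*8) + 602347/8) + (-247 + 266)*(-233) = ((3 - 8) + 602347/8) + 19*(-233) = (-5 + 602347/8) - 4427 = 602307/8 - 4427 = 566891/8 ≈ 70861.)
A/1242584 - 4726968/G(1611) = (566891/8)/1242584 - 4726968*1/(1611*(-14 + 1611)) = (566891/8)*(1/1242584) - 4726968/(1611*1597) = 566891/9940672 - 4726968/2572767 = 566891/9940672 - 4726968*1/2572767 = 566891/9940672 - 1575656/857589 = -15176919995033/8525010959808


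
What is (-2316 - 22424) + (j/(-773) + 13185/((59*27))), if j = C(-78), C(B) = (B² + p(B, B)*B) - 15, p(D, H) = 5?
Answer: -3384824278/136821 ≈ -24739.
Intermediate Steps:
C(B) = -15 + B² + 5*B (C(B) = (B² + 5*B) - 15 = -15 + B² + 5*B)
j = 5679 (j = -15 + (-78)² + 5*(-78) = -15 + 6084 - 390 = 5679)
(-2316 - 22424) + (j/(-773) + 13185/((59*27))) = (-2316 - 22424) + (5679/(-773) + 13185/((59*27))) = -24740 + (5679*(-1/773) + 13185/1593) = -24740 + (-5679/773 + 13185*(1/1593)) = -24740 + (-5679/773 + 1465/177) = -24740 + 127262/136821 = -3384824278/136821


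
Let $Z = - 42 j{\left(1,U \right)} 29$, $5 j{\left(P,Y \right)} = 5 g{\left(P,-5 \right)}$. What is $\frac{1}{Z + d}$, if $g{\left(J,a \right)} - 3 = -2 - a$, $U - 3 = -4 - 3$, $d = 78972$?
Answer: $\frac{1}{71664} \approx 1.3954 \cdot 10^{-5}$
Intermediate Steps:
$U = -4$ ($U = 3 - 7 = -4$)
$g{\left(J,a \right)} = 1 - a$ ($g{\left(J,a \right)} = 3 - \left(2 + a\right) = 1 - a$)
$j{\left(P,Y \right)} = 6$ ($j{\left(P,Y \right)} = \frac{5 \left(1 - -5\right)}{5} = \frac{5 \left(1 + 5\right)}{5} = \frac{5 \cdot 6}{5} = \frac{1}{5} \cdot 30 = 6$)
$Z = -7308$ ($Z = \left(-42\right) 6 \cdot 29 = \left(-252\right) 29 = -7308$)
$\frac{1}{Z + d} = \frac{1}{-7308 + 78972} = \frac{1}{71664}$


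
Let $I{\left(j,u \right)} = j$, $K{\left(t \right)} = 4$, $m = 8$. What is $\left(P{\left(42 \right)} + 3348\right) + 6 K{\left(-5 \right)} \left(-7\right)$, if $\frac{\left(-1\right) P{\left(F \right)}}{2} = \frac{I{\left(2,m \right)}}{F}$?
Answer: $\frac{66778}{21} \approx 3179.9$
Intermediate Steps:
$P{\left(F \right)} = - \frac{4}{F}$ ($P{\left(F \right)} = - 2 \frac{2}{F} = - \frac{4}{F}$)
$\left(P{\left(42 \right)} + 3348\right) + 6 K{\left(-5 \right)} \left(-7\right) = \left(- \frac{4}{42} + 3348\right) + 6 \cdot 4 \left(-7\right) = \left(\left(-4\right) \frac{1}{42} + 3348\right) + 24 \left(-7\right) = \left(- \frac{2}{21} + 3348\right) - 168 = \frac{70306}{21} - 168 = \frac{66778}{21}$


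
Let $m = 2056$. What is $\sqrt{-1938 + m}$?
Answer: $\sqrt{118} \approx 10.863$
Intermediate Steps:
$\sqrt{-1938 + m} = \sqrt{-1938 + 2056} = \sqrt{118}$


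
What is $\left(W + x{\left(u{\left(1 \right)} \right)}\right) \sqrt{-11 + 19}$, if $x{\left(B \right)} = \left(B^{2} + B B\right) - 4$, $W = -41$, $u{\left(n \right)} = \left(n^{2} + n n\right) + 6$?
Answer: $166 \sqrt{2} \approx 234.76$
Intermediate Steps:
$u{\left(n \right)} = 6 + 2 n^{2}$ ($u{\left(n \right)} = \left(n^{2} + n^{2}\right) + 6 = 2 n^{2} + 6 = 6 + 2 n^{2}$)
$x{\left(B \right)} = -4 + 2 B^{2}$ ($x{\left(B \right)} = \left(B^{2} + B^{2}\right) - 4 = 2 B^{2} - 4 = -4 + 2 B^{2}$)
$\left(W + x{\left(u{\left(1 \right)} \right)}\right) \sqrt{-11 + 19} = \left(-41 - \left(4 - 2 \left(6 + 2 \cdot 1^{2}\right)^{2}\right)\right) \sqrt{-11 + 19} = \left(-41 - \left(4 - 2 \left(6 + 2 \cdot 1\right)^{2}\right)\right) \sqrt{8} = \left(-41 - \left(4 - 2 \left(6 + 2\right)^{2}\right)\right) 2 \sqrt{2} = \left(-41 - \left(4 - 2 \cdot 8^{2}\right)\right) 2 \sqrt{2} = \left(-41 + \left(-4 + 2 \cdot 64\right)\right) 2 \sqrt{2} = \left(-41 + \left(-4 + 128\right)\right) 2 \sqrt{2} = \left(-41 + 124\right) 2 \sqrt{2} = 83 \cdot 2 \sqrt{2} = 166 \sqrt{2}$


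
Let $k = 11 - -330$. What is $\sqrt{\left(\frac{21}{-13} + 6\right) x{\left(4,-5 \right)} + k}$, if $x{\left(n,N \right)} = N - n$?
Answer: $\frac{28 \sqrt{65}}{13} \approx 17.365$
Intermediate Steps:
$k = 341$ ($k = 11 + 330 = 341$)
$\sqrt{\left(\frac{21}{-13} + 6\right) x{\left(4,-5 \right)} + k} = \sqrt{\left(\frac{21}{-13} + 6\right) \left(-5 - 4\right) + 341} = \sqrt{\left(21 \left(- \frac{1}{13}\right) + 6\right) \left(-5 - 4\right) + 341} = \sqrt{\left(- \frac{21}{13} + 6\right) \left(-9\right) + 341} = \sqrt{\frac{57}{13} \left(-9\right) + 341} = \sqrt{- \frac{513}{13} + 341} = \sqrt{\frac{3920}{13}} = \frac{28 \sqrt{65}}{13}$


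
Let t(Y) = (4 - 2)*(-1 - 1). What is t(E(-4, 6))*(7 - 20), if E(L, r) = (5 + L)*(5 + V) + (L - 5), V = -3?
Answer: 52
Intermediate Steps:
E(L, r) = 5 + 3*L (E(L, r) = (5 + L)*(5 - 3) + (L - 5) = (5 + L)*2 + (-5 + L) = (10 + 2*L) + (-5 + L) = 5 + 3*L)
t(Y) = -4 (t(Y) = 2*(-2) = -4)
t(E(-4, 6))*(7 - 20) = -4*(7 - 20) = -4*(-13) = 52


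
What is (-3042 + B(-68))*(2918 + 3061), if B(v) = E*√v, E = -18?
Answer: -18188118 - 215244*I*√17 ≈ -1.8188e+7 - 8.8747e+5*I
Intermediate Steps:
B(v) = -18*√v
(-3042 + B(-68))*(2918 + 3061) = (-3042 - 36*I*√17)*(2918 + 3061) = (-3042 - 36*I*√17)*5979 = -18188118 - 215244*I*√17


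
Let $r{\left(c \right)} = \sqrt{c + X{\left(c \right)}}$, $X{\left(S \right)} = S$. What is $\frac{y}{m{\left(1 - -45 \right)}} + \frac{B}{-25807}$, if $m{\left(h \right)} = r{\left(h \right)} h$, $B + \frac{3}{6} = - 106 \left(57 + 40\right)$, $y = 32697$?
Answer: $\frac{20565}{51614} + \frac{32697 \sqrt{23}}{2116} \approx 74.505$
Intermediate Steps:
$r{\left(c \right)} = \sqrt{2} \sqrt{c}$ ($r{\left(c \right)} = \sqrt{c + c} = \sqrt{2 c} = \sqrt{2} \sqrt{c}$)
$B = - \frac{20565}{2}$ ($B = - \frac{1}{2} - 106 \left(57 + 40\right) = - \frac{1}{2} - 10282 = - \frac{20565}{2} \approx -10283.0$)
$m{\left(h \right)} = \sqrt{2} h^{\frac{3}{2}}$ ($m{\left(h \right)} = \sqrt{2} \sqrt{h} h = \sqrt{2} h^{\frac{3}{2}}$)
$\frac{y}{m{\left(1 - -45 \right)}} + \frac{B}{-25807} = \frac{32697}{\sqrt{2} \left(1 - -45\right)^{\frac{3}{2}}} - \frac{20565}{2 \left(-25807\right)} = \frac{32697}{\sqrt{2} \left(1 + 45\right)^{\frac{3}{2}}} - - \frac{20565}{51614} = \frac{32697}{\sqrt{2} \cdot 46^{\frac{3}{2}}} + \frac{20565}{51614} = \frac{32697}{\sqrt{2} \cdot 46 \sqrt{46}} + \frac{20565}{51614} = \frac{32697}{92 \sqrt{23}} + \frac{20565}{51614} = 32697 \frac{\sqrt{23}}{2116} + \frac{20565}{51614} = \frac{32697 \sqrt{23}}{2116} + \frac{20565}{51614} = \frac{20565}{51614} + \frac{32697 \sqrt{23}}{2116}$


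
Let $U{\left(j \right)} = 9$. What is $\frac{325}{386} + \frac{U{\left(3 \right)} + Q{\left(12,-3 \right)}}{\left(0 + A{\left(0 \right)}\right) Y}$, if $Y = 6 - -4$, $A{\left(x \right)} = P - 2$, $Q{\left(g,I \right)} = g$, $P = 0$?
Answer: $- \frac{803}{3860} \approx -0.20803$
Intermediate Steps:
$A{\left(x \right)} = -2$ ($A{\left(x \right)} = 0 - 2 = -2$)
$Y = 10$ ($Y = 6 + 4 = 10$)
$\frac{325}{386} + \frac{U{\left(3 \right)} + Q{\left(12,-3 \right)}}{\left(0 + A{\left(0 \right)}\right) Y} = \frac{325}{386} + \frac{9 + 12}{\left(0 - 2\right) 10} = 325 \cdot \frac{1}{386} + \frac{21}{\left(-2\right) 10} = \frac{325}{386} + \frac{21}{-20} = \frac{325}{386} + 21 \left(- \frac{1}{20}\right) = \frac{325}{386} - \frac{21}{20} = - \frac{803}{3860}$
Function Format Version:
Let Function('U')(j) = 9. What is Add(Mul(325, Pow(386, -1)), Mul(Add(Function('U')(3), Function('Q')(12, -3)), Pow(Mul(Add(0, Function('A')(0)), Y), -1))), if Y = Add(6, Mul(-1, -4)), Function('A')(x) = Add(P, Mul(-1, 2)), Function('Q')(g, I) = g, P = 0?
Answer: Rational(-803, 3860) ≈ -0.20803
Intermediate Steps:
Function('A')(x) = -2 (Function('A')(x) = Add(0, Mul(-1, 2)) = Add(0, -2) = -2)
Y = 10 (Y = Add(6, 4) = 10)
Add(Mul(325, Pow(386, -1)), Mul(Add(Function('U')(3), Function('Q')(12, -3)), Pow(Mul(Add(0, Function('A')(0)), Y), -1))) = Add(Mul(325, Pow(386, -1)), Mul(Add(9, 12), Pow(Mul(Add(0, -2), 10), -1))) = Add(Mul(325, Rational(1, 386)), Mul(21, Pow(Mul(-2, 10), -1))) = Add(Rational(325, 386), Mul(21, Pow(-20, -1))) = Add(Rational(325, 386), Mul(21, Rational(-1, 20))) = Add(Rational(325, 386), Rational(-21, 20)) = Rational(-803, 3860)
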